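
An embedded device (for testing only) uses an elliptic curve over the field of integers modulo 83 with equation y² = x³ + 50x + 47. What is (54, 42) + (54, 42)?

tangent at (54, 42): λ = (3·54² + 50)/(2·42) ≡ 0/1. 1⁻¹ ≡ 1 (mod 83), so λ ≡ 0·1 ≡ 0.
  x = λ² - 54 - 54 = 0 - 108 ≡ 58; y = λ·(54 - 58) - 42 ≡ 41. → (58, 41)

(58, 41)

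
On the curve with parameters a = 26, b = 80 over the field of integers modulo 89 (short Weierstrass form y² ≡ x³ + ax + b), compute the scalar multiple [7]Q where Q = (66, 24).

(42, 12)

Repeated addition: build up to 7Q.
2Q: tangent at (66, 24): λ = (3·66² + 26)/(2·24) ≡ 11/48. 48⁻¹ ≡ 13 (mod 89), so λ ≡ 11·13 ≡ 54.
  x = λ² - 66 - 66 = 2916 - 132 ≡ 25; y = λ·(66 - 25) - 24 ≡ 54. → (25, 54)
3Q: (25, 54) + (66, 24). λ = (24 - 54)/(66 - 25) ≡ 59/41 mod 89. 41⁻¹ ≡ 76 (mod 89) since 41·76 = 3116 ≡ 1, so λ ≡ 34.
  x = λ² - 25 - 66 = 1156 - 91 ≡ 86; y = λ·(25 - 86) - 54 ≡ 8. → (86, 8)
4Q: (86, 8) + (66, 24). λ = (24 - 8)/(66 - 86) ≡ 16/69 mod 89. 69⁻¹ ≡ 40 (mod 89) since 69·40 = 2760 ≡ 1, so λ ≡ 17.
  x = λ² - 86 - 66 = 289 - 152 ≡ 48; y = λ·(86 - 48) - 8 ≡ 15. → (48, 15)
5Q: (48, 15) + (66, 24). λ = (24 - 15)/(66 - 48) ≡ 9/18 mod 89. 18⁻¹ ≡ 5 (mod 89), so λ ≡ 45.
  x = λ² - 48 - 66 = 2025 - 114 ≡ 42; y = λ·(48 - 42) - 15 ≡ 77. → (42, 77)
6Q: (42, 77) + (66, 24). λ = (24 - 77)/(66 - 42) ≡ 36/24 mod 89. 24⁻¹ ≡ 26 (mod 89), so λ ≡ 46.
  x = λ² - 42 - 66 = 2116 - 108 ≡ 50; y = λ·(42 - 50) - 77 ≡ 0. → (50, 0)
7Q: (50, 0) + (66, 24). λ = (24 - 0)/(66 - 50) ≡ 24/16 mod 89. 16⁻¹ ≡ 39 (mod 89), so λ ≡ 46.
  x = λ² - 50 - 66 = 2116 - 116 ≡ 42; y = λ·(50 - 42) - 0 ≡ 12. → (42, 12)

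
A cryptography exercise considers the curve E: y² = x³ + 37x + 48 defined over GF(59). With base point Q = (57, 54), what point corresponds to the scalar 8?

Double-and-add on 8 = (1000)₂. Start with Q = (57, 54) for the leading 1-bit.
double: tangent at (57, 54): λ = (3·57² + 37)/(2·54) ≡ 49/49. 49⁻¹ ≡ 53 (mod 59) since 49·53 = 2597 ≡ 1, so λ ≡ 49·53 ≡ 1.
  x = λ² - 57 - 57 = 1 - 114 ≡ 5; y = λ·(57 - 5) - 54 ≡ 57. → (5, 57)
double: tangent at (5, 57): λ = (3·5² + 37)/(2·57) ≡ 53/55. 55⁻¹ ≡ 44 (mod 59), so λ ≡ 53·44 ≡ 31.
  x = λ² - 5 - 5 = 961 - 10 ≡ 7; y = λ·(5 - 7) - 57 ≡ 58. → (7, 58)
double: tangent at (7, 58): λ = (3·7² + 37)/(2·58) ≡ 7/57. 57⁻¹ ≡ 29 (mod 59), so λ ≡ 7·29 ≡ 26.
  x = λ² - 7 - 7 = 676 - 14 ≡ 13; y = λ·(7 - 13) - 58 ≡ 22. → (13, 22)

(13, 22)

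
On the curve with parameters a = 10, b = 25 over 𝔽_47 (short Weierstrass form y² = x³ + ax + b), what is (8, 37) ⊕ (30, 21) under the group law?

(34, 46)

(8, 37) + (30, 21). λ = (21 - 37)/(30 - 8) ≡ 31/22 mod 47. 22⁻¹ ≡ 15 (mod 47) since 22·15 = 330 ≡ 1, so λ ≡ 42.
  x = λ² - 8 - 30 = 1764 - 38 ≡ 34; y = λ·(8 - 34) - 37 ≡ 46. → (34, 46)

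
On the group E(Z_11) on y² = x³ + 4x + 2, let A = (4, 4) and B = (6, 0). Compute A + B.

(5, 9)

(4, 4) + (6, 0). λ = (0 - 4)/(6 - 4) ≡ 7/2 mod 11. 2⁻¹ ≡ 6 (mod 11), so λ ≡ 9.
  x = λ² - 4 - 6 = 81 - 10 ≡ 5; y = λ·(4 - 5) - 4 ≡ 9. → (5, 9)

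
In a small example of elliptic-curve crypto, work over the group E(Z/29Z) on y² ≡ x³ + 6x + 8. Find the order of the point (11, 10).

10

2P: tangent at (11, 10): λ = (3·11² + 6)/(2·10) ≡ 21/20. 20⁻¹ ≡ 16 (mod 29), so λ ≡ 21·16 ≡ 17.
  x = λ² - 11 - 11 = 289 - 22 ≡ 6; y = λ·(11 - 6) - 10 ≡ 17. → (6, 17)
3P: (6, 17) + (11, 10). λ = (10 - 17)/(11 - 6) ≡ 22/5 mod 29. 5⁻¹ ≡ 6 (mod 29), so λ ≡ 16.
  x = λ² - 6 - 11 = 256 - 17 ≡ 7; y = λ·(6 - 7) - 17 ≡ 25. → (7, 25)
4P: (7, 25) + (11, 10). λ = (10 - 25)/(11 - 7) ≡ 14/4 mod 29. 4⁻¹ ≡ 22 (mod 29) since 4·22 = 88 ≡ 1, so λ ≡ 18.
  x = λ² - 7 - 11 = 324 - 18 ≡ 16; y = λ·(7 - 16) - 25 ≡ 16. → (16, 16)
5P: (16, 16) + (11, 10). λ = (10 - 16)/(11 - 16) ≡ 23/24 mod 29. 24⁻¹ ≡ 23 (mod 29), so λ ≡ 7.
  x = λ² - 16 - 11 = 49 - 27 ≡ 22; y = λ·(16 - 22) - 16 ≡ 0. → (22, 0)
6P: (22, 0) + (11, 10). λ = (10 - 0)/(11 - 22) ≡ 10/18 mod 29. 18⁻¹ ≡ 21 (mod 29) since 18·21 = 378 ≡ 1, so λ ≡ 7.
  x = λ² - 22 - 11 = 49 - 33 ≡ 16; y = λ·(22 - 16) - 0 ≡ 13. → (16, 13)
7P: (16, 13) + (11, 10). λ = (10 - 13)/(11 - 16) ≡ 26/24 mod 29. 24⁻¹ ≡ 23 (mod 29) since 24·23 = 552 ≡ 1, so λ ≡ 18.
  x = λ² - 16 - 11 = 324 - 27 ≡ 7; y = λ·(16 - 7) - 13 ≡ 4. → (7, 4)
8P: (7, 4) + (11, 10). λ = (10 - 4)/(11 - 7) ≡ 6/4 mod 29. 4⁻¹ ≡ 22 (mod 29), so λ ≡ 16.
  x = λ² - 7 - 11 = 256 - 18 ≡ 6; y = λ·(7 - 6) - 4 ≡ 12. → (6, 12)
9P: (6, 12) + (11, 10). λ = (10 - 12)/(11 - 6) ≡ 27/5 mod 29. 5⁻¹ ≡ 6 (mod 29) since 5·6 = 30 ≡ 1, so λ ≡ 17.
  x = λ² - 6 - 11 = 289 - 17 ≡ 11; y = λ·(6 - 11) - 12 ≡ 19. → (11, 19)
10P: (11, 19) + (11, 10): same x and y₁ ≡ -y₂, so the sum is O.
10P = O, so the order is 10.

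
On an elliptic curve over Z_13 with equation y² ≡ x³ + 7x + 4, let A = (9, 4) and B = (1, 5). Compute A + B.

(9, 4) + (1, 5). λ = (5 - 4)/(1 - 9) ≡ 1/5 mod 13. 5⁻¹ ≡ 8 (mod 13), so λ ≡ 8.
  x = λ² - 9 - 1 = 64 - 10 ≡ 2; y = λ·(9 - 2) - 4 ≡ 0. → (2, 0)

(2, 0)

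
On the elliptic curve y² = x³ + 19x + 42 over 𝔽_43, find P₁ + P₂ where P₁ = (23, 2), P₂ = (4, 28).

(23, 2) + (4, 28). λ = (28 - 2)/(4 - 23) ≡ 26/24 mod 43. 24⁻¹ ≡ 9 (mod 43) since 24·9 = 216 ≡ 1, so λ ≡ 19.
  x = λ² - 23 - 4 = 361 - 27 ≡ 33; y = λ·(23 - 33) - 2 ≡ 23. → (33, 23)

(33, 23)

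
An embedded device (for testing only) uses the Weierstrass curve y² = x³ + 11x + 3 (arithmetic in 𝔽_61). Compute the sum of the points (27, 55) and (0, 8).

(50, 36)

(27, 55) + (0, 8). λ = (8 - 55)/(0 - 27) ≡ 14/34 mod 61. 34⁻¹ ≡ 9 (mod 61) since 34·9 = 306 ≡ 1, so λ ≡ 4.
  x = λ² - 27 - 0 = 16 - 27 ≡ 50; y = λ·(27 - 50) - 55 ≡ 36. → (50, 36)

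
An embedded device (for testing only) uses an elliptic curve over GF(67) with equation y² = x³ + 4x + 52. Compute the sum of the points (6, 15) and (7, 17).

(58, 15)

(6, 15) + (7, 17). λ = (17 - 15)/(7 - 6) ≡ 2/1 mod 67. 1⁻¹ ≡ 1 (mod 67) since 1·1 = 1 ≡ 1, so λ ≡ 2.
  x = λ² - 6 - 7 = 4 - 13 ≡ 58; y = λ·(6 - 58) - 15 ≡ 15. → (58, 15)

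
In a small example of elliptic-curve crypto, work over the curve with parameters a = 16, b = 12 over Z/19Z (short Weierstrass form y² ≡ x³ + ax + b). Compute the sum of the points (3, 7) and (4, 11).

(9, 7)

(3, 7) + (4, 11). λ = (11 - 7)/(4 - 3) ≡ 4/1 mod 19. 1⁻¹ ≡ 1 (mod 19), so λ ≡ 4.
  x = λ² - 3 - 4 = 16 - 7 ≡ 9; y = λ·(3 - 9) - 7 ≡ 7. → (9, 7)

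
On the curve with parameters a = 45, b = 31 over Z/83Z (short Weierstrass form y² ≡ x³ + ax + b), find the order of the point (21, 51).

2P: tangent at (21, 51): λ = (3·21² + 45)/(2·51) ≡ 40/19. 19⁻¹ ≡ 35 (mod 83) since 19·35 = 665 ≡ 1, so λ ≡ 40·35 ≡ 72.
  x = λ² - 21 - 21 = 5184 - 42 ≡ 79; y = λ·(21 - 79) - 51 ≡ 6. → (79, 6)
3P: (79, 6) + (21, 51). λ = (51 - 6)/(21 - 79) ≡ 45/25 mod 83. 25⁻¹ ≡ 10 (mod 83) since 25·10 = 250 ≡ 1, so λ ≡ 35.
  x = λ² - 79 - 21 = 1225 - 100 ≡ 46; y = λ·(79 - 46) - 6 ≡ 70. → (46, 70)
4P: (46, 70) + (21, 51). λ = (51 - 70)/(21 - 46) ≡ 64/58 mod 83. 58⁻¹ ≡ 73 (mod 83), so λ ≡ 24.
  x = λ² - 46 - 21 = 576 - 67 ≡ 11; y = λ·(46 - 11) - 70 ≡ 23. → (11, 23)
5P: (11, 23) + (21, 51). λ = (51 - 23)/(21 - 11) ≡ 28/10 mod 83. 10⁻¹ ≡ 25 (mod 83) since 10·25 = 250 ≡ 1, so λ ≡ 36.
  x = λ² - 11 - 21 = 1296 - 32 ≡ 19; y = λ·(11 - 19) - 23 ≡ 21. → (19, 21)
6P: (19, 21) + (21, 51). λ = (51 - 21)/(21 - 19) ≡ 30/2 mod 83. 2⁻¹ ≡ 42 (mod 83) since 2·42 = 84 ≡ 1, so λ ≡ 15.
  x = λ² - 19 - 21 = 225 - 40 ≡ 19; y = λ·(19 - 19) - 21 ≡ 62. → (19, 62)
7P: (19, 62) + (21, 51). λ = (51 - 62)/(21 - 19) ≡ 72/2 mod 83. 2⁻¹ ≡ 42 (mod 83), so λ ≡ 36.
  x = λ² - 19 - 21 = 1296 - 40 ≡ 11; y = λ·(19 - 11) - 62 ≡ 60. → (11, 60)
8P: (11, 60) + (21, 51). λ = (51 - 60)/(21 - 11) ≡ 74/10 mod 83. 10⁻¹ ≡ 25 (mod 83) since 10·25 = 250 ≡ 1, so λ ≡ 24.
  x = λ² - 11 - 21 = 576 - 32 ≡ 46; y = λ·(11 - 46) - 60 ≡ 13. → (46, 13)
9P: (46, 13) + (21, 51). λ = (51 - 13)/(21 - 46) ≡ 38/58 mod 83. 58⁻¹ ≡ 73 (mod 83), so λ ≡ 35.
  x = λ² - 46 - 21 = 1225 - 67 ≡ 79; y = λ·(46 - 79) - 13 ≡ 77. → (79, 77)
10P: (79, 77) + (21, 51). λ = (51 - 77)/(21 - 79) ≡ 57/25 mod 83. 25⁻¹ ≡ 10 (mod 83), so λ ≡ 72.
  x = λ² - 79 - 21 = 5184 - 100 ≡ 21; y = λ·(79 - 21) - 77 ≡ 32. → (21, 32)
11P: (21, 32) + (21, 51): same x and y₁ ≡ -y₂, so the sum is the point at infinity.
11P = the point at infinity, so the order is 11.

11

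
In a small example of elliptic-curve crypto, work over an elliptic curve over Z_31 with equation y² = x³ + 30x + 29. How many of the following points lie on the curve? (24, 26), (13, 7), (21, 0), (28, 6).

(24, 26): 26² ≡ 25, rhs ≡ 3 → off.
(13, 7): 7² ≡ 18, rhs ≡ 12 → off.
(21, 0): 0² ≡ 0, rhs ≡ 0 → on.
(28, 6): 6² ≡ 5, rhs ≡ 5 → on.

2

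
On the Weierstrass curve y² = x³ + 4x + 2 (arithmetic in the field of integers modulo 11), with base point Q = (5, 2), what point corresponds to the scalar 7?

(5, 2)

Double-and-add on 7 = (111)₂. Start with Q = (5, 2) for the leading 1-bit.
double: tangent at (5, 2): λ = (3·5² + 4)/(2·2) ≡ 2/4. 4⁻¹ ≡ 3 (mod 11), so λ ≡ 2·3 ≡ 6.
  x = λ² - 5 - 5 = 36 - 10 ≡ 4; y = λ·(5 - 4) - 2 ≡ 4. → (4, 4)
add Q: (4, 4) + (5, 2). λ = (2 - 4)/(5 - 4) ≡ 9/1 mod 11. 1⁻¹ ≡ 1 (mod 11), so λ ≡ 9.
  x = λ² - 4 - 5 = 81 - 9 ≡ 6; y = λ·(4 - 6) - 4 ≡ 0. → (6, 0)
double: (6, 0) + (6, 0): same x and y₁ ≡ -y₂, so the sum is the point at infinity.
add Q: the point at infinity + (5, 2) = (5, 2) (identity).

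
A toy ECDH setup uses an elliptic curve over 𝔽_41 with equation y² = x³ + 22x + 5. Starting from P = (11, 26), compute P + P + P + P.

(36, 37)

Repeated addition: build up to 4P.
2P: tangent at (11, 26): λ = (3·11² + 22)/(2·26) ≡ 16/11. 11⁻¹ ≡ 15 (mod 41) since 11·15 = 165 ≡ 1, so λ ≡ 16·15 ≡ 35.
  x = λ² - 11 - 11 = 1225 - 22 ≡ 14; y = λ·(11 - 14) - 26 ≡ 33. → (14, 33)
3P: (14, 33) + (11, 26). λ = (26 - 33)/(11 - 14) ≡ 34/38 mod 41. 38⁻¹ ≡ 27 (mod 41), so λ ≡ 16.
  x = λ² - 14 - 11 = 256 - 25 ≡ 26; y = λ·(14 - 26) - 33 ≡ 21. → (26, 21)
4P: (26, 21) + (11, 26). λ = (26 - 21)/(11 - 26) ≡ 5/26 mod 41. 26⁻¹ ≡ 30 (mod 41) since 26·30 = 780 ≡ 1, so λ ≡ 27.
  x = λ² - 26 - 11 = 729 - 37 ≡ 36; y = λ·(26 - 36) - 21 ≡ 37. → (36, 37)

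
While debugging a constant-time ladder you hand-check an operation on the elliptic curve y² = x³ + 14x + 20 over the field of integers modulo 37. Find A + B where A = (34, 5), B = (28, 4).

(11, 5)

(34, 5) + (28, 4). λ = (4 - 5)/(28 - 34) ≡ 36/31 mod 37. 31⁻¹ ≡ 6 (mod 37), so λ ≡ 31.
  x = λ² - 34 - 28 = 961 - 62 ≡ 11; y = λ·(34 - 11) - 5 ≡ 5. → (11, 5)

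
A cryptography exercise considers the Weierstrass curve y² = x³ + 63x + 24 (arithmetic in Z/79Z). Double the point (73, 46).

tangent at (73, 46): λ = (3·73² + 63)/(2·46) ≡ 13/13. 13⁻¹ ≡ 73 (mod 79), so λ ≡ 13·73 ≡ 1.
  x = λ² - 73 - 73 = 1 - 146 ≡ 13; y = λ·(73 - 13) - 46 ≡ 14. → (13, 14)

(13, 14)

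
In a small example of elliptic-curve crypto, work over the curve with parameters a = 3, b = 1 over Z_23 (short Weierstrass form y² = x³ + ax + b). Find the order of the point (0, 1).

5

2P: tangent at (0, 1): λ = (3·0² + 3)/(2·1) ≡ 3/2. 2⁻¹ ≡ 12 (mod 23) since 2·12 = 24 ≡ 1, so λ ≡ 3·12 ≡ 13.
  x = λ² - 0 - 0 = 169 - 0 ≡ 8; y = λ·(0 - 8) - 1 ≡ 10. → (8, 10)
3P: (8, 10) + (0, 1). λ = (1 - 10)/(0 - 8) ≡ 14/15 mod 23. 15⁻¹ ≡ 20 (mod 23), so λ ≡ 4.
  x = λ² - 8 - 0 = 16 - 8 ≡ 8; y = λ·(8 - 8) - 10 ≡ 13. → (8, 13)
4P: (8, 13) + (0, 1). λ = (1 - 13)/(0 - 8) ≡ 11/15 mod 23. 15⁻¹ ≡ 20 (mod 23), so λ ≡ 13.
  x = λ² - 8 - 0 = 169 - 8 ≡ 0; y = λ·(8 - 0) - 13 ≡ 22. → (0, 22)
5P: (0, 22) + (0, 1): same x and y₁ ≡ -y₂, so the sum is ∞.
5P = ∞, so the order is 5.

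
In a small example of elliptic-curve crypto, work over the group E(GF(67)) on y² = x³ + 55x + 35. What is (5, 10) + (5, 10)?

(49, 39)

tangent at (5, 10): λ = (3·5² + 55)/(2·10) ≡ 63/20. 20⁻¹ ≡ 57 (mod 67), so λ ≡ 63·57 ≡ 40.
  x = λ² - 5 - 5 = 1600 - 10 ≡ 49; y = λ·(5 - 49) - 10 ≡ 39. → (49, 39)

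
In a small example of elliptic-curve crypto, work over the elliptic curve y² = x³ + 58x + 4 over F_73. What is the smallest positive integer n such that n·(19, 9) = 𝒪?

2P: tangent at (19, 9): λ = (3·19² + 58)/(2·9) ≡ 46/18. 18⁻¹ ≡ 69 (mod 73) since 18·69 = 1242 ≡ 1, so λ ≡ 46·69 ≡ 35.
  x = λ² - 19 - 19 = 1225 - 38 ≡ 19; y = λ·(19 - 19) - 9 ≡ 64. → (19, 64)
3P: (19, 64) + (19, 9): same x and y₁ ≡ -y₂, so the sum is 𝒪.
3P = 𝒪, so the order is 3.

3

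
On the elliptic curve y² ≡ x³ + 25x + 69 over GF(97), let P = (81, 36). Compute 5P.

(77, 69)

Repeated addition: build up to 5P.
2P: tangent at (81, 36): λ = (3·81² + 25)/(2·36) ≡ 17/72. 72⁻¹ ≡ 31 (mod 97), so λ ≡ 17·31 ≡ 42.
  x = λ² - 81 - 81 = 1764 - 162 ≡ 50; y = λ·(81 - 50) - 36 ≡ 5. → (50, 5)
3P: (50, 5) + (81, 36). λ = (36 - 5)/(81 - 50) ≡ 31/31 mod 97. 31⁻¹ ≡ 72 (mod 97) since 31·72 = 2232 ≡ 1, so λ ≡ 1.
  x = λ² - 50 - 81 = 1 - 131 ≡ 64; y = λ·(50 - 64) - 5 ≡ 78. → (64, 78)
4P: (64, 78) + (81, 36). λ = (36 - 78)/(81 - 64) ≡ 55/17 mod 97. 17⁻¹ ≡ 40 (mod 97), so λ ≡ 66.
  x = λ² - 64 - 81 = 4356 - 145 ≡ 40; y = λ·(64 - 40) - 78 ≡ 51. → (40, 51)
5P: (40, 51) + (81, 36). λ = (36 - 51)/(81 - 40) ≡ 82/41 mod 97. 41⁻¹ ≡ 71 (mod 97) since 41·71 = 2911 ≡ 1, so λ ≡ 2.
  x = λ² - 40 - 81 = 4 - 121 ≡ 77; y = λ·(40 - 77) - 51 ≡ 69. → (77, 69)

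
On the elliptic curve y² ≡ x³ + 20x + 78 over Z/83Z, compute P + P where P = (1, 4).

(75, 53)

tangent at (1, 4): λ = (3·1² + 20)/(2·4) ≡ 23/8. 8⁻¹ ≡ 52 (mod 83), so λ ≡ 23·52 ≡ 34.
  x = λ² - 1 - 1 = 1156 - 2 ≡ 75; y = λ·(1 - 75) - 4 ≡ 53. → (75, 53)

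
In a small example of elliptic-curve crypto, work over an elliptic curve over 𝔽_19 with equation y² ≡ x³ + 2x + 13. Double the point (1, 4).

tangent at (1, 4): λ = (3·1² + 2)/(2·4) ≡ 5/8. 8⁻¹ ≡ 12 (mod 19), so λ ≡ 5·12 ≡ 3.
  x = λ² - 1 - 1 = 9 - 2 ≡ 7; y = λ·(1 - 7) - 4 ≡ 16. → (7, 16)

(7, 16)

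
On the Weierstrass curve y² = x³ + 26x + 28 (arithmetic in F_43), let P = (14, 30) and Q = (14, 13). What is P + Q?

O

The two points share x = 14 and their y-coordinates satisfy 30 + 13 ≡ 0 (mod 43), so they are inverses. Their sum is ∞.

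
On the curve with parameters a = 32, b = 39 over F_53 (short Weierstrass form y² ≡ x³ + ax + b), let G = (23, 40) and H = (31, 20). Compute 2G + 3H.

First 2G:
Repeated addition: build up to 2G.
2G: tangent at (23, 40): λ = (3·23² + 32)/(2·40) ≡ 29/27. 27⁻¹ ≡ 2 (mod 53) since 27·2 = 54 ≡ 1, so λ ≡ 29·2 ≡ 5.
  x = λ² - 23 - 23 = 25 - 46 ≡ 32; y = λ·(23 - 32) - 40 ≡ 21. → (32, 21)
2G = (32, 21).
Next 3H:
Repeated addition: build up to 3H.
2H: tangent at (31, 20): λ = (3·31² + 32)/(2·20) ≡ 0/40. 40⁻¹ ≡ 4 (mod 53), so λ ≡ 0·4 ≡ 0.
  x = λ² - 31 - 31 = 0 - 62 ≡ 44; y = λ·(31 - 44) - 20 ≡ 33. → (44, 33)
3H: (44, 33) + (31, 20). λ = (20 - 33)/(31 - 44) ≡ 40/40 mod 53. 40⁻¹ ≡ 4 (mod 53), so λ ≡ 1.
  x = λ² - 44 - 31 = 1 - 75 ≡ 32; y = λ·(44 - 32) - 33 ≡ 32. → (32, 32)
3H = (32, 32).
Finally 2G + 3H:
(32, 21) + (32, 32): same x and y₁ ≡ -y₂, so the sum is ∞.

O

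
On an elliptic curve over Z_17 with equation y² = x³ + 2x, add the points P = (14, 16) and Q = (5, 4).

(14, 16) + (5, 4). λ = (4 - 16)/(5 - 14) ≡ 5/8 mod 17. 8⁻¹ ≡ 15 (mod 17), so λ ≡ 7.
  x = λ² - 14 - 5 = 49 - 19 ≡ 13; y = λ·(14 - 13) - 16 ≡ 8. → (13, 8)

(13, 8)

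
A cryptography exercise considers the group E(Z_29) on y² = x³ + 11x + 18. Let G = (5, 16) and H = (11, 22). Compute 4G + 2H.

First 4G:
Double-and-add on 4 = (100)₂. Start with G = (5, 16) for the leading 1-bit.
double: tangent at (5, 16): λ = (3·5² + 11)/(2·16) ≡ 28/3. 3⁻¹ ≡ 10 (mod 29), so λ ≡ 28·10 ≡ 19.
  x = λ² - 5 - 5 = 361 - 10 ≡ 3; y = λ·(5 - 3) - 16 ≡ 22. → (3, 22)
double: tangent at (3, 22): λ = (3·3² + 11)/(2·22) ≡ 9/15. 15⁻¹ ≡ 2 (mod 29), so λ ≡ 9·2 ≡ 18.
  x = λ² - 3 - 3 = 324 - 6 ≡ 28; y = λ·(3 - 28) - 22 ≡ 21. → (28, 21)
4G = (28, 21).
Next 2H:
Repeated addition: build up to 2H.
2H: tangent at (11, 22): λ = (3·11² + 11)/(2·22) ≡ 26/15. 15⁻¹ ≡ 2 (mod 29), so λ ≡ 26·2 ≡ 23.
  x = λ² - 11 - 11 = 529 - 22 ≡ 14; y = λ·(11 - 14) - 22 ≡ 25. → (14, 25)
2H = (14, 25).
Finally 4G + 2H:
(28, 21) + (14, 25). λ = (25 - 21)/(14 - 28) ≡ 4/15 mod 29. 15⁻¹ ≡ 2 (mod 29), so λ ≡ 8.
  x = λ² - 28 - 14 = 64 - 42 ≡ 22; y = λ·(28 - 22) - 21 ≡ 27. → (22, 27)

(22, 27)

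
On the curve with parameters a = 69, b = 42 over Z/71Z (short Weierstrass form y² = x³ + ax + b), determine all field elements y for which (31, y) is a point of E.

x³ + 69x + 42 = 31972 ≡ 22 (mod 71).
22 is a non-residue mod 71; no y exists.

none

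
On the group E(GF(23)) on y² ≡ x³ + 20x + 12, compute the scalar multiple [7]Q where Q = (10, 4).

Repeated addition: build up to 7Q.
2Q: tangent at (10, 4): λ = (3·10² + 20)/(2·4) ≡ 21/8. 8⁻¹ ≡ 3 (mod 23), so λ ≡ 21·3 ≡ 17.
  x = λ² - 10 - 10 = 289 - 20 ≡ 16; y = λ·(10 - 16) - 4 ≡ 9. → (16, 9)
3Q: (16, 9) + (10, 4). λ = (4 - 9)/(10 - 16) ≡ 18/17 mod 23. 17⁻¹ ≡ 19 (mod 23) since 17·19 = 323 ≡ 1, so λ ≡ 20.
  x = λ² - 16 - 10 = 400 - 26 ≡ 6; y = λ·(16 - 6) - 9 ≡ 7. → (6, 7)
4Q: (6, 7) + (10, 4). λ = (4 - 7)/(10 - 6) ≡ 20/4 mod 23. 4⁻¹ ≡ 6 (mod 23), so λ ≡ 5.
  x = λ² - 6 - 10 = 25 - 16 ≡ 9; y = λ·(6 - 9) - 7 ≡ 1. → (9, 1)
5Q: (9, 1) + (10, 4). λ = (4 - 1)/(10 - 9) ≡ 3/1 mod 23. 1⁻¹ ≡ 1 (mod 23) since 1·1 = 1 ≡ 1, so λ ≡ 3.
  x = λ² - 9 - 10 = 9 - 19 ≡ 13; y = λ·(9 - 13) - 1 ≡ 10. → (13, 10)
6Q: (13, 10) + (10, 4). λ = (4 - 10)/(10 - 13) ≡ 17/20 mod 23. 20⁻¹ ≡ 15 (mod 23), so λ ≡ 2.
  x = λ² - 13 - 10 = 4 - 23 ≡ 4; y = λ·(13 - 4) - 10 ≡ 8. → (4, 8)
7Q: (4, 8) + (10, 4). λ = (4 - 8)/(10 - 4) ≡ 19/6 mod 23. 6⁻¹ ≡ 4 (mod 23), so λ ≡ 7.
  x = λ² - 4 - 10 = 49 - 14 ≡ 12; y = λ·(4 - 12) - 8 ≡ 5. → (12, 5)

(12, 5)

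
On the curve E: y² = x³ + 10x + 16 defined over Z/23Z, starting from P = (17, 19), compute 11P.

(19, 2)

Double-and-add on 11 = (1011)₂. Start with P = (17, 19) for the leading 1-bit.
double: tangent at (17, 19): λ = (3·17² + 10)/(2·19) ≡ 3/15. 15⁻¹ ≡ 20 (mod 23) since 15·20 = 300 ≡ 1, so λ ≡ 3·20 ≡ 14.
  x = λ² - 17 - 17 = 196 - 34 ≡ 1; y = λ·(17 - 1) - 19 ≡ 21. → (1, 21)
double: tangent at (1, 21): λ = (3·1² + 10)/(2·21) ≡ 13/19. 19⁻¹ ≡ 17 (mod 23), so λ ≡ 13·17 ≡ 14.
  x = λ² - 1 - 1 = 196 - 2 ≡ 10; y = λ·(1 - 10) - 21 ≡ 14. → (10, 14)
add P: (10, 14) + (17, 19). λ = (19 - 14)/(17 - 10) ≡ 5/7 mod 23. 7⁻¹ ≡ 10 (mod 23), so λ ≡ 4.
  x = λ² - 10 - 17 = 16 - 27 ≡ 12; y = λ·(10 - 12) - 14 ≡ 1. → (12, 1)
double: tangent at (12, 1): λ = (3·12² + 10)/(2·1) ≡ 5/2. 2⁻¹ ≡ 12 (mod 23), so λ ≡ 5·12 ≡ 14.
  x = λ² - 12 - 12 = 196 - 24 ≡ 11; y = λ·(12 - 11) - 1 ≡ 13. → (11, 13)
add P: (11, 13) + (17, 19). λ = (19 - 13)/(17 - 11) ≡ 6/6 mod 23. 6⁻¹ ≡ 4 (mod 23), so λ ≡ 1.
  x = λ² - 11 - 17 = 1 - 28 ≡ 19; y = λ·(11 - 19) - 13 ≡ 2. → (19, 2)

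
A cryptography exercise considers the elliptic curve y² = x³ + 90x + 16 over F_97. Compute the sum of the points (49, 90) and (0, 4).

(47, 60)

(49, 90) + (0, 4). λ = (4 - 90)/(0 - 49) ≡ 11/48 mod 97. 48⁻¹ ≡ 95 (mod 97) since 48·95 = 4560 ≡ 1, so λ ≡ 75.
  x = λ² - 49 - 0 = 5625 - 49 ≡ 47; y = λ·(49 - 47) - 90 ≡ 60. → (47, 60)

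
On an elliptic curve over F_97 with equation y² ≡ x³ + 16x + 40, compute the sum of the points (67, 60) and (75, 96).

(48, 74)

(67, 60) + (75, 96). λ = (96 - 60)/(75 - 67) ≡ 36/8 mod 97. 8⁻¹ ≡ 85 (mod 97) since 8·85 = 680 ≡ 1, so λ ≡ 53.
  x = λ² - 67 - 75 = 2809 - 142 ≡ 48; y = λ·(67 - 48) - 60 ≡ 74. → (48, 74)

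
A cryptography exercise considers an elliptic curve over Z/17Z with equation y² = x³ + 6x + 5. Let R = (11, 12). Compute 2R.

(8, 15)

tangent at (11, 12): λ = (3·11² + 6)/(2·12) ≡ 12/7. 7⁻¹ ≡ 5 (mod 17) since 7·5 = 35 ≡ 1, so λ ≡ 12·5 ≡ 9.
  x = λ² - 11 - 11 = 81 - 22 ≡ 8; y = λ·(11 - 8) - 12 ≡ 15. → (8, 15)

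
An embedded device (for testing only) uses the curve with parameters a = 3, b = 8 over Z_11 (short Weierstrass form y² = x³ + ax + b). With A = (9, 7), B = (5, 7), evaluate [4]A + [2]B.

O

First 4A:
Repeated addition: build up to 4A.
2A: tangent at (9, 7): λ = (3·9² + 3)/(2·7) ≡ 4/3. 3⁻¹ ≡ 4 (mod 11) since 3·4 = 12 ≡ 1, so λ ≡ 4·4 ≡ 5.
  x = λ² - 9 - 9 = 25 - 18 ≡ 7; y = λ·(9 - 7) - 7 ≡ 3. → (7, 3)
3A: (7, 3) + (9, 7). λ = (7 - 3)/(9 - 7) ≡ 4/2 mod 11. 2⁻¹ ≡ 6 (mod 11), so λ ≡ 2.
  x = λ² - 7 - 9 = 4 - 16 ≡ 10; y = λ·(7 - 10) - 3 ≡ 2. → (10, 2)
4A: (10, 2) + (9, 7). λ = (7 - 2)/(9 - 10) ≡ 5/10 mod 11. 10⁻¹ ≡ 10 (mod 11) since 10·10 = 100 ≡ 1, so λ ≡ 6.
  x = λ² - 10 - 9 = 36 - 19 ≡ 6; y = λ·(10 - 6) - 2 ≡ 0. → (6, 0)
4A = (6, 0).
Next 2B:
Repeated addition: build up to 2B.
2B: tangent at (5, 7): λ = (3·5² + 3)/(2·7) ≡ 1/3. 3⁻¹ ≡ 4 (mod 11), so λ ≡ 1·4 ≡ 4.
  x = λ² - 5 - 5 = 16 - 10 ≡ 6; y = λ·(5 - 6) - 7 ≡ 0. → (6, 0)
2B = (6, 0).
Finally 4A + 2B:
(6, 0) + (6, 0): same x and y₁ ≡ -y₂, so the sum is O.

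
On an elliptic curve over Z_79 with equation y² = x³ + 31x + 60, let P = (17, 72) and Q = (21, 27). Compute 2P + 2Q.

(58, 24)

First 2P:
Repeated addition: build up to 2P.
2P: tangent at (17, 72): λ = (3·17² + 31)/(2·72) ≡ 29/65. 65⁻¹ ≡ 62 (mod 79) since 65·62 = 4030 ≡ 1, so λ ≡ 29·62 ≡ 60.
  x = λ² - 17 - 17 = 3600 - 34 ≡ 11; y = λ·(17 - 11) - 72 ≡ 51. → (11, 51)
2P = (11, 51).
Next 2Q:
Repeated addition: build up to 2Q.
2Q: tangent at (21, 27): λ = (3·21² + 31)/(2·27) ≡ 11/54. 54⁻¹ ≡ 60 (mod 79), so λ ≡ 11·60 ≡ 28.
  x = λ² - 21 - 21 = 784 - 42 ≡ 31; y = λ·(21 - 31) - 27 ≡ 9. → (31, 9)
2Q = (31, 9).
Finally 2P + 2Q:
(11, 51) + (31, 9). λ = (9 - 51)/(31 - 11) ≡ 37/20 mod 79. 20⁻¹ ≡ 4 (mod 79), so λ ≡ 69.
  x = λ² - 11 - 31 = 4761 - 42 ≡ 58; y = λ·(11 - 58) - 51 ≡ 24. → (58, 24)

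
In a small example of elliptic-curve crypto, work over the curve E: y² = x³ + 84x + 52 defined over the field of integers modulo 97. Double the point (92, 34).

(96, 8)

tangent at (92, 34): λ = (3·92² + 84)/(2·34) ≡ 62/68. 68⁻¹ ≡ 10 (mod 97), so λ ≡ 62·10 ≡ 38.
  x = λ² - 92 - 92 = 1444 - 184 ≡ 96; y = λ·(92 - 96) - 34 ≡ 8. → (96, 8)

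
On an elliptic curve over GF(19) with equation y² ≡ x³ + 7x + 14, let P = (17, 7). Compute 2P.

(4, 12)

tangent at (17, 7): λ = (3·17² + 7)/(2·7) ≡ 0/14. 14⁻¹ ≡ 15 (mod 19), so λ ≡ 0·15 ≡ 0.
  x = λ² - 17 - 17 = 0 - 34 ≡ 4; y = λ·(17 - 4) - 7 ≡ 12. → (4, 12)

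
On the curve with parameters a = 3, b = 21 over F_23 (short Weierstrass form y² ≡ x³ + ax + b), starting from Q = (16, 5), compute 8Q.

Repeated addition: build up to 8Q.
2Q: tangent at (16, 5): λ = (3·16² + 3)/(2·5) ≡ 12/10. 10⁻¹ ≡ 7 (mod 23) since 10·7 = 70 ≡ 1, so λ ≡ 12·7 ≡ 15.
  x = λ² - 16 - 16 = 225 - 32 ≡ 9; y = λ·(16 - 9) - 5 ≡ 8. → (9, 8)
3Q: (9, 8) + (16, 5). λ = (5 - 8)/(16 - 9) ≡ 20/7 mod 23. 7⁻¹ ≡ 10 (mod 23) since 7·10 = 70 ≡ 1, so λ ≡ 16.
  x = λ² - 9 - 16 = 256 - 25 ≡ 1; y = λ·(9 - 1) - 8 ≡ 5. → (1, 5)
4Q: (1, 5) + (16, 5). λ = (5 - 5)/(16 - 1) ≡ 0/15 mod 23. 15⁻¹ ≡ 20 (mod 23) since 15·20 = 300 ≡ 1, so λ ≡ 0.
  x = λ² - 1 - 16 = 0 - 17 ≡ 6; y = λ·(1 - 6) - 5 ≡ 18. → (6, 18)
5Q: (6, 18) + (16, 5). λ = (5 - 18)/(16 - 6) ≡ 10/10 mod 23. 10⁻¹ ≡ 7 (mod 23), so λ ≡ 1.
  x = λ² - 6 - 16 = 1 - 22 ≡ 2; y = λ·(6 - 2) - 18 ≡ 9. → (2, 9)
6Q: (2, 9) + (16, 5). λ = (5 - 9)/(16 - 2) ≡ 19/14 mod 23. 14⁻¹ ≡ 5 (mod 23) since 14·5 = 70 ≡ 1, so λ ≡ 3.
  x = λ² - 2 - 16 = 9 - 18 ≡ 14; y = λ·(2 - 14) - 9 ≡ 1. → (14, 1)
7Q: (14, 1) + (16, 5). λ = (5 - 1)/(16 - 14) ≡ 4/2 mod 23. 2⁻¹ ≡ 12 (mod 23), so λ ≡ 2.
  x = λ² - 14 - 16 = 4 - 30 ≡ 20; y = λ·(14 - 20) - 1 ≡ 10. → (20, 10)
8Q: (20, 10) + (16, 5). λ = (5 - 10)/(16 - 20) ≡ 18/19 mod 23. 19⁻¹ ≡ 17 (mod 23) since 19·17 = 323 ≡ 1, so λ ≡ 7.
  x = λ² - 20 - 16 = 49 - 36 ≡ 13; y = λ·(20 - 13) - 10 ≡ 16. → (13, 16)

(13, 16)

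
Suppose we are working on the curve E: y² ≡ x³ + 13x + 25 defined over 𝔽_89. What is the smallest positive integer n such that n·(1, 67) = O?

6

2P: tangent at (1, 67): λ = (3·1² + 13)/(2·67) ≡ 16/45. 45⁻¹ ≡ 2 (mod 89), so λ ≡ 16·2 ≡ 32.
  x = λ² - 1 - 1 = 1024 - 2 ≡ 43; y = λ·(1 - 43) - 67 ≡ 13. → (43, 13)
3P: (43, 13) + (1, 67). λ = (67 - 13)/(1 - 43) ≡ 54/47 mod 89. 47⁻¹ ≡ 36 (mod 89) since 47·36 = 1692 ≡ 1, so λ ≡ 75.
  x = λ² - 43 - 1 = 5625 - 44 ≡ 63; y = λ·(43 - 63) - 13 ≡ 0. → (63, 0)
4P: (63, 0) + (1, 67). λ = (67 - 0)/(1 - 63) ≡ 67/27 mod 89. 27⁻¹ ≡ 33 (mod 89), so λ ≡ 75.
  x = λ² - 63 - 1 = 5625 - 64 ≡ 43; y = λ·(63 - 43) - 0 ≡ 76. → (43, 76)
5P: (43, 76) + (1, 67). λ = (67 - 76)/(1 - 43) ≡ 80/47 mod 89. 47⁻¹ ≡ 36 (mod 89), so λ ≡ 32.
  x = λ² - 43 - 1 = 1024 - 44 ≡ 1; y = λ·(43 - 1) - 76 ≡ 22. → (1, 22)
6P: (1, 22) + (1, 67): same x and y₁ ≡ -y₂, so the sum is O.
6P = O, so the order is 6.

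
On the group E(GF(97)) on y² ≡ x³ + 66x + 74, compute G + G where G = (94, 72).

tangent at (94, 72): λ = (3·94² + 66)/(2·72) ≡ 93/47. 47⁻¹ ≡ 64 (mod 97), so λ ≡ 93·64 ≡ 35.
  x = λ² - 94 - 94 = 1225 - 188 ≡ 67; y = λ·(94 - 67) - 72 ≡ 0. → (67, 0)

(67, 0)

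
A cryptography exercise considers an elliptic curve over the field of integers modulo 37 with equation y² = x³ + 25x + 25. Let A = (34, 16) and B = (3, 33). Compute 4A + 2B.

First 4A:
Repeated addition: build up to 4A.
2A: tangent at (34, 16): λ = (3·34² + 25)/(2·16) ≡ 15/32. 32⁻¹ ≡ 22 (mod 37) since 32·22 = 704 ≡ 1, so λ ≡ 15·22 ≡ 34.
  x = λ² - 34 - 34 = 1156 - 68 ≡ 15; y = λ·(34 - 15) - 16 ≡ 1. → (15, 1)
3A: (15, 1) + (34, 16). λ = (16 - 1)/(34 - 15) ≡ 15/19 mod 37. 19⁻¹ ≡ 2 (mod 37) since 19·2 = 38 ≡ 1, so λ ≡ 30.
  x = λ² - 15 - 34 = 900 - 49 ≡ 0; y = λ·(15 - 0) - 1 ≡ 5. → (0, 5)
4A: (0, 5) + (34, 16). λ = (16 - 5)/(34 - 0) ≡ 11/34 mod 37. 34⁻¹ ≡ 12 (mod 37), so λ ≡ 21.
  x = λ² - 0 - 34 = 441 - 34 ≡ 0; y = λ·(0 - 0) - 5 ≡ 32. → (0, 32)
4A = (0, 32).
Next 2B:
Repeated addition: build up to 2B.
2B: tangent at (3, 33): λ = (3·3² + 25)/(2·33) ≡ 15/29. 29⁻¹ ≡ 23 (mod 37), so λ ≡ 15·23 ≡ 12.
  x = λ² - 3 - 3 = 144 - 6 ≡ 27; y = λ·(3 - 27) - 33 ≡ 12. → (27, 12)
2B = (27, 12).
Finally 4A + 2B:
(0, 32) + (27, 12). λ = (12 - 32)/(27 - 0) ≡ 17/27 mod 37. 27⁻¹ ≡ 11 (mod 37), so λ ≡ 2.
  x = λ² - 0 - 27 = 4 - 27 ≡ 14; y = λ·(0 - 14) - 32 ≡ 14. → (14, 14)

(14, 14)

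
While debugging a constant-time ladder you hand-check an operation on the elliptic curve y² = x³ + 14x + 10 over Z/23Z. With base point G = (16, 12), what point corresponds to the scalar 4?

(11, 0)

Repeated addition: build up to 4G.
2G: tangent at (16, 12): λ = (3·16² + 14)/(2·12) ≡ 0/1. 1⁻¹ ≡ 1 (mod 23) since 1·1 = 1 ≡ 1, so λ ≡ 0·1 ≡ 0.
  x = λ² - 16 - 16 = 0 - 32 ≡ 14; y = λ·(16 - 14) - 12 ≡ 11. → (14, 11)
3G: (14, 11) + (16, 12). λ = (12 - 11)/(16 - 14) ≡ 1/2 mod 23. 2⁻¹ ≡ 12 (mod 23), so λ ≡ 12.
  x = λ² - 14 - 16 = 144 - 30 ≡ 22; y = λ·(14 - 22) - 11 ≡ 8. → (22, 8)
4G: (22, 8) + (16, 12). λ = (12 - 8)/(16 - 22) ≡ 4/17 mod 23. 17⁻¹ ≡ 19 (mod 23), so λ ≡ 7.
  x = λ² - 22 - 16 = 49 - 38 ≡ 11; y = λ·(22 - 11) - 8 ≡ 0. → (11, 0)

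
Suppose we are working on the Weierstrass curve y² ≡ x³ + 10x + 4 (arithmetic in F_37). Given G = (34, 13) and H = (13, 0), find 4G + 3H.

First 4G:
Repeated addition: build up to 4G.
2G: tangent at (34, 13): λ = (3·34² + 10)/(2·13) ≡ 0/26. 26⁻¹ ≡ 10 (mod 37), so λ ≡ 0·10 ≡ 0.
  x = λ² - 34 - 34 = 0 - 68 ≡ 6; y = λ·(34 - 6) - 13 ≡ 24. → (6, 24)
3G: (6, 24) + (34, 13). λ = (13 - 24)/(34 - 6) ≡ 26/28 mod 37. 28⁻¹ ≡ 4 (mod 37) since 28·4 = 112 ≡ 1, so λ ≡ 30.
  x = λ² - 6 - 34 = 900 - 40 ≡ 9; y = λ·(6 - 9) - 24 ≡ 34. → (9, 34)
4G: (9, 34) + (34, 13). λ = (13 - 34)/(34 - 9) ≡ 16/25 mod 37. 25⁻¹ ≡ 3 (mod 37), so λ ≡ 11.
  x = λ² - 9 - 34 = 121 - 43 ≡ 4; y = λ·(9 - 4) - 34 ≡ 21. → (4, 21)
4G = (4, 21).
Next 3H:
Repeated addition: build up to 3H.
2H: (13, 0) + (13, 0): same x and y₁ ≡ -y₂, so the sum is O.
3H: O + (13, 0) = (13, 0) (identity).
3H = (13, 0).
Finally 4G + 3H:
(4, 21) + (13, 0). λ = (0 - 21)/(13 - 4) ≡ 16/9 mod 37. 9⁻¹ ≡ 33 (mod 37), so λ ≡ 10.
  x = λ² - 4 - 13 = 100 - 17 ≡ 9; y = λ·(4 - 9) - 21 ≡ 3. → (9, 3)

(9, 3)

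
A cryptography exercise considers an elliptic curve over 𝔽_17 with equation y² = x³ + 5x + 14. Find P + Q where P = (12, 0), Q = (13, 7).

(12, 0) + (13, 7). λ = (7 - 0)/(13 - 12) ≡ 7/1 mod 17. 1⁻¹ ≡ 1 (mod 17), so λ ≡ 7.
  x = λ² - 12 - 13 = 49 - 25 ≡ 7; y = λ·(12 - 7) - 0 ≡ 1. → (7, 1)

(7, 1)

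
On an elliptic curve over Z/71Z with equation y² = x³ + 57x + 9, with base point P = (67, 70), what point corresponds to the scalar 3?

(15, 60)

Repeated addition: build up to 3P.
2P: tangent at (67, 70): λ = (3·67² + 57)/(2·70) ≡ 34/69. 69⁻¹ ≡ 35 (mod 71) since 69·35 = 2415 ≡ 1, so λ ≡ 34·35 ≡ 54.
  x = λ² - 67 - 67 = 2916 - 134 ≡ 13; y = λ·(67 - 13) - 70 ≡ 6. → (13, 6)
3P: (13, 6) + (67, 70). λ = (70 - 6)/(67 - 13) ≡ 64/54 mod 71. 54⁻¹ ≡ 25 (mod 71) since 54·25 = 1350 ≡ 1, so λ ≡ 38.
  x = λ² - 13 - 67 = 1444 - 80 ≡ 15; y = λ·(13 - 15) - 6 ≡ 60. → (15, 60)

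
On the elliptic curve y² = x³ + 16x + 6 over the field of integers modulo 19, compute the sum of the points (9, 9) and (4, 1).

(4, 18)

(9, 9) + (4, 1). λ = (1 - 9)/(4 - 9) ≡ 11/14 mod 19. 14⁻¹ ≡ 15 (mod 19) since 14·15 = 210 ≡ 1, so λ ≡ 13.
  x = λ² - 9 - 4 = 169 - 13 ≡ 4; y = λ·(9 - 4) - 9 ≡ 18. → (4, 18)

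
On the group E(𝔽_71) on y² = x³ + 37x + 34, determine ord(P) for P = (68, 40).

4

2P: tangent at (68, 40): λ = (3·68² + 37)/(2·40) ≡ 64/9. 9⁻¹ ≡ 8 (mod 71) since 9·8 = 72 ≡ 1, so λ ≡ 64·8 ≡ 15.
  x = λ² - 68 - 68 = 225 - 136 ≡ 18; y = λ·(68 - 18) - 40 ≡ 0. → (18, 0)
3P: (18, 0) + (68, 40). λ = (40 - 0)/(68 - 18) ≡ 40/50 mod 71. 50⁻¹ ≡ 27 (mod 71) since 50·27 = 1350 ≡ 1, so λ ≡ 15.
  x = λ² - 18 - 68 = 225 - 86 ≡ 68; y = λ·(18 - 68) - 0 ≡ 31. → (68, 31)
4P: (68, 31) + (68, 40): same x and y₁ ≡ -y₂, so the sum is the point at infinity.
4P = the point at infinity, so the order is 4.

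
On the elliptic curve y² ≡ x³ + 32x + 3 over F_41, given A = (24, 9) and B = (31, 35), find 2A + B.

First 2A:
Repeated addition: build up to 2A.
2A: tangent at (24, 9): λ = (3·24² + 32)/(2·9) ≡ 38/18. 18⁻¹ ≡ 16 (mod 41) since 18·16 = 288 ≡ 1, so λ ≡ 38·16 ≡ 34.
  x = λ² - 24 - 24 = 1156 - 48 ≡ 1; y = λ·(24 - 1) - 9 ≡ 35. → (1, 35)
2A = (1, 35).
Finally 2A + B:
(1, 35) + (31, 35). λ = (35 - 35)/(31 - 1) ≡ 0/30 mod 41. 30⁻¹ ≡ 26 (mod 41), so λ ≡ 0.
  x = λ² - 1 - 31 = 0 - 32 ≡ 9; y = λ·(1 - 9) - 35 ≡ 6. → (9, 6)

(9, 6)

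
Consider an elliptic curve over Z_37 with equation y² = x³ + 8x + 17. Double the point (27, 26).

tangent at (27, 26): λ = (3·27² + 8)/(2·26) ≡ 12/15. 15⁻¹ ≡ 5 (mod 37) since 15·5 = 75 ≡ 1, so λ ≡ 12·5 ≡ 23.
  x = λ² - 27 - 27 = 529 - 54 ≡ 31; y = λ·(27 - 31) - 26 ≡ 30. → (31, 30)

(31, 30)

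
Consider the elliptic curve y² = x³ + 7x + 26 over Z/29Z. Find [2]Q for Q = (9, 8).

tangent at (9, 8): λ = (3·9² + 7)/(2·8) ≡ 18/16. 16⁻¹ ≡ 20 (mod 29), so λ ≡ 18·20 ≡ 12.
  x = λ² - 9 - 9 = 144 - 18 ≡ 10; y = λ·(9 - 10) - 8 ≡ 9. → (10, 9)

(10, 9)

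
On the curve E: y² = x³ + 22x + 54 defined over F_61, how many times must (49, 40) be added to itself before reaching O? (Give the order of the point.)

2P: tangent at (49, 40): λ = (3·49² + 22)/(2·40) ≡ 27/19. 19⁻¹ ≡ 45 (mod 61), so λ ≡ 27·45 ≡ 56.
  x = λ² - 49 - 49 = 3136 - 98 ≡ 49; y = λ·(49 - 49) - 40 ≡ 21. → (49, 21)
3P: (49, 21) + (49, 40): same x and y₁ ≡ -y₂, so the sum is O.
3P = O, so the order is 3.

3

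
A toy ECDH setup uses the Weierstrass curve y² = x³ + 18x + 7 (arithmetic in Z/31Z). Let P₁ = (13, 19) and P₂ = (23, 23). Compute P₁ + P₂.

(13, 19) + (23, 23). λ = (23 - 19)/(23 - 13) ≡ 4/10 mod 31. 10⁻¹ ≡ 28 (mod 31), so λ ≡ 19.
  x = λ² - 13 - 23 = 361 - 36 ≡ 15; y = λ·(13 - 15) - 19 ≡ 5. → (15, 5)

(15, 5)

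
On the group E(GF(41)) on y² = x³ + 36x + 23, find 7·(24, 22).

(20, 25)

Write G = (24, 22).
Double-and-add on 7 = (111)₂. Start with G = (24, 22) for the leading 1-bit.
double: tangent at (24, 22): λ = (3·24² + 36)/(2·22) ≡ 1/3. 3⁻¹ ≡ 14 (mod 41) since 3·14 = 42 ≡ 1, so λ ≡ 1·14 ≡ 14.
  x = λ² - 24 - 24 = 196 - 48 ≡ 25; y = λ·(24 - 25) - 22 ≡ 5. → (25, 5)
add G: (25, 5) + (24, 22). λ = (22 - 5)/(24 - 25) ≡ 17/40 mod 41. 40⁻¹ ≡ 40 (mod 41), so λ ≡ 24.
  x = λ² - 25 - 24 = 576 - 49 ≡ 35; y = λ·(25 - 35) - 5 ≡ 1. → (35, 1)
double: tangent at (35, 1): λ = (3·35² + 36)/(2·1) ≡ 21/2. 2⁻¹ ≡ 21 (mod 41), so λ ≡ 21·21 ≡ 31.
  x = λ² - 35 - 35 = 961 - 70 ≡ 30; y = λ·(35 - 30) - 1 ≡ 31. → (30, 31)
add G: (30, 31) + (24, 22). λ = (22 - 31)/(24 - 30) ≡ 32/35 mod 41. 35⁻¹ ≡ 34 (mod 41) since 35·34 = 1190 ≡ 1, so λ ≡ 22.
  x = λ² - 30 - 24 = 484 - 54 ≡ 20; y = λ·(30 - 20) - 31 ≡ 25. → (20, 25)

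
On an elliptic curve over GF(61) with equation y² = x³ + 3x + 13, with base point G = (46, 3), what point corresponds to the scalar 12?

(23, 54)

Double-and-add on 12 = (1100)₂. Start with G = (46, 3) for the leading 1-bit.
double: tangent at (46, 3): λ = (3·46² + 3)/(2·3) ≡ 7/6. 6⁻¹ ≡ 51 (mod 61), so λ ≡ 7·51 ≡ 52.
  x = λ² - 46 - 46 = 2704 - 92 ≡ 50; y = λ·(46 - 50) - 3 ≡ 33. → (50, 33)
add G: (50, 33) + (46, 3). λ = (3 - 33)/(46 - 50) ≡ 31/57 mod 61. 57⁻¹ ≡ 15 (mod 61), so λ ≡ 38.
  x = λ² - 50 - 46 = 1444 - 96 ≡ 6; y = λ·(50 - 6) - 33 ≡ 53. → (6, 53)
double: tangent at (6, 53): λ = (3·6² + 3)/(2·53) ≡ 50/45. 45⁻¹ ≡ 19 (mod 61) since 45·19 = 855 ≡ 1, so λ ≡ 50·19 ≡ 35.
  x = λ² - 6 - 6 = 1225 - 12 ≡ 54; y = λ·(6 - 54) - 53 ≡ 36. → (54, 36)
double: tangent at (54, 36): λ = (3·54² + 3)/(2·36) ≡ 28/11. 11⁻¹ ≡ 50 (mod 61) since 11·50 = 550 ≡ 1, so λ ≡ 28·50 ≡ 58.
  x = λ² - 54 - 54 = 3364 - 108 ≡ 23; y = λ·(54 - 23) - 36 ≡ 54. → (23, 54)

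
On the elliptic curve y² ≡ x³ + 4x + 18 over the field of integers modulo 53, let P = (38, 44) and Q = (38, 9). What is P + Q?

The two points share x = 38 and their y-coordinates satisfy 44 + 9 ≡ 0 (mod 53), so they are inverses. Their sum is O.

O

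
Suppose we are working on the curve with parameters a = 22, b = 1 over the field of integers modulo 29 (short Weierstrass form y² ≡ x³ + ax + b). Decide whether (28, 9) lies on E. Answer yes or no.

no

y² = 9² ≡ 23; x³ + 22x + 1 = 22569 ≡ 7 (mod 29). 23 ≠ 7.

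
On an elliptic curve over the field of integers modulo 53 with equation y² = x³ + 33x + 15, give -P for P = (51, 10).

-(51, 10) = (51, -10 mod 53) = (51, 43).

(51, 43)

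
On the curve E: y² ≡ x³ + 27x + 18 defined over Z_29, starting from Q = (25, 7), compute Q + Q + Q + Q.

(16, 14)

Double-and-add on 4 = (100)₂. Start with Q = (25, 7) for the leading 1-bit.
double: tangent at (25, 7): λ = (3·25² + 27)/(2·7) ≡ 17/14. 14⁻¹ ≡ 27 (mod 29) since 14·27 = 378 ≡ 1, so λ ≡ 17·27 ≡ 24.
  x = λ² - 25 - 25 = 576 - 50 ≡ 4; y = λ·(25 - 4) - 7 ≡ 4. → (4, 4)
double: tangent at (4, 4): λ = (3·4² + 27)/(2·4) ≡ 17/8. 8⁻¹ ≡ 11 (mod 29), so λ ≡ 17·11 ≡ 13.
  x = λ² - 4 - 4 = 169 - 8 ≡ 16; y = λ·(4 - 16) - 4 ≡ 14. → (16, 14)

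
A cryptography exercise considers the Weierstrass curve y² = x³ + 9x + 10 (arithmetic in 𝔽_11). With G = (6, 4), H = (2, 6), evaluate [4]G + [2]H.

O

First 4G:
Repeated addition: build up to 4G.
2G: tangent at (6, 4): λ = (3·6² + 9)/(2·4) ≡ 7/8. 8⁻¹ ≡ 7 (mod 11), so λ ≡ 7·7 ≡ 5.
  x = λ² - 6 - 6 = 25 - 12 ≡ 2; y = λ·(6 - 2) - 4 ≡ 5. → (2, 5)
3G: (2, 5) + (6, 4). λ = (4 - 5)/(6 - 2) ≡ 10/4 mod 11. 4⁻¹ ≡ 3 (mod 11) since 4·3 = 12 ≡ 1, so λ ≡ 8.
  x = λ² - 2 - 6 = 64 - 8 ≡ 1; y = λ·(2 - 1) - 5 ≡ 3. → (1, 3)
4G: (1, 3) + (6, 4). λ = (4 - 3)/(6 - 1) ≡ 1/5 mod 11. 5⁻¹ ≡ 9 (mod 11), so λ ≡ 9.
  x = λ² - 1 - 6 = 81 - 7 ≡ 8; y = λ·(1 - 8) - 3 ≡ 0. → (8, 0)
4G = (8, 0).
Next 2H:
Repeated addition: build up to 2H.
2H: tangent at (2, 6): λ = (3·2² + 9)/(2·6) ≡ 10/1. 1⁻¹ ≡ 1 (mod 11), so λ ≡ 10·1 ≡ 10.
  x = λ² - 2 - 2 = 100 - 4 ≡ 8; y = λ·(2 - 8) - 6 ≡ 0. → (8, 0)
2H = (8, 0).
Finally 4G + 2H:
(8, 0) + (8, 0): same x and y₁ ≡ -y₂, so the sum is O.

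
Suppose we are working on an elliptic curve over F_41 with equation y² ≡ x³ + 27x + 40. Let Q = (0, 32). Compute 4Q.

Repeated addition: build up to 4Q.
2Q: tangent at (0, 32): λ = (3·0² + 27)/(2·32) ≡ 27/23. 23⁻¹ ≡ 25 (mod 41) since 23·25 = 575 ≡ 1, so λ ≡ 27·25 ≡ 19.
  x = λ² - 0 - 0 = 361 - 0 ≡ 33; y = λ·(0 - 33) - 32 ≡ 38. → (33, 38)
3Q: (33, 38) + (0, 32). λ = (32 - 38)/(0 - 33) ≡ 35/8 mod 41. 8⁻¹ ≡ 36 (mod 41), so λ ≡ 30.
  x = λ² - 33 - 0 = 900 - 33 ≡ 6; y = λ·(33 - 6) - 38 ≡ 34. → (6, 34)
4Q: (6, 34) + (0, 32). λ = (32 - 34)/(0 - 6) ≡ 39/35 mod 41. 35⁻¹ ≡ 34 (mod 41), so λ ≡ 14.
  x = λ² - 6 - 0 = 196 - 6 ≡ 26; y = λ·(6 - 26) - 34 ≡ 14. → (26, 14)

(26, 14)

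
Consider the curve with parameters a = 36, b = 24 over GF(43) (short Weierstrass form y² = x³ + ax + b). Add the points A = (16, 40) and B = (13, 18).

(20, 31)

(16, 40) + (13, 18). λ = (18 - 40)/(13 - 16) ≡ 21/40 mod 43. 40⁻¹ ≡ 14 (mod 43), so λ ≡ 36.
  x = λ² - 16 - 13 = 1296 - 29 ≡ 20; y = λ·(16 - 20) - 40 ≡ 31. → (20, 31)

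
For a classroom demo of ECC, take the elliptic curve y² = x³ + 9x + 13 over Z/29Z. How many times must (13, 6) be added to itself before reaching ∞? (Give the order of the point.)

2P: tangent at (13, 6): λ = (3·13² + 9)/(2·6) ≡ 23/12. 12⁻¹ ≡ 17 (mod 29), so λ ≡ 23·17 ≡ 14.
  x = λ² - 13 - 13 = 196 - 26 ≡ 25; y = λ·(13 - 25) - 6 ≡ 0. → (25, 0)
3P: (25, 0) + (13, 6). λ = (6 - 0)/(13 - 25) ≡ 6/17 mod 29. 17⁻¹ ≡ 12 (mod 29) since 17·12 = 204 ≡ 1, so λ ≡ 14.
  x = λ² - 25 - 13 = 196 - 38 ≡ 13; y = λ·(25 - 13) - 0 ≡ 23. → (13, 23)
4P: (13, 23) + (13, 6): same x and y₁ ≡ -y₂, so the sum is ∞.
4P = ∞, so the order is 4.

4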